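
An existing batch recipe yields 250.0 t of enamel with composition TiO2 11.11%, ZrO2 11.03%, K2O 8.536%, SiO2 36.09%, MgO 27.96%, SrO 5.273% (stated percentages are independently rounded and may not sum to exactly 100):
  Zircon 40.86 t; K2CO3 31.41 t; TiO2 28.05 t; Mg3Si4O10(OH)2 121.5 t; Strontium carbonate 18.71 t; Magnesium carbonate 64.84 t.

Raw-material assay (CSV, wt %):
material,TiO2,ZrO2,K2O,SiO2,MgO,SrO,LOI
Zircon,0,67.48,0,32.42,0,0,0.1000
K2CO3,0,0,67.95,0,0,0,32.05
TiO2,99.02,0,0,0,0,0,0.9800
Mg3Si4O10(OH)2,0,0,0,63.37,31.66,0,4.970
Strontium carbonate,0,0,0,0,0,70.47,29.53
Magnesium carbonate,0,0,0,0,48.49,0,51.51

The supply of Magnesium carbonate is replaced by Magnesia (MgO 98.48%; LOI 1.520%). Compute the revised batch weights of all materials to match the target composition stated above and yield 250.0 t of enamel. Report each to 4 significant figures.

Each numeric step maintains exact precision from first step to last. Intermediates are shown (rounded to four significant figures) in the working. A single rounding yields every reported value; the derived quantities are rebuilt at exact precision (the totals, net glass mass, the six compositions, yield, ignition loss) from the weighed amounts on 250.0 t of glass exactly as shown in question or answer.
Target oxide masses per 250.0 t enamel:
  TiO2: 11.11% × 250.0 = 27.78 t
  ZrO2: 11.03% × 250.0 = 27.58 t
  K2O: 8.536% × 250.0 = 21.34 t
  SiO2: 36.09% × 250.0 = 90.22 t
  MgO: 27.96% × 250.0 = 69.90 t
  SrO: 5.273% × 250.0 = 13.18 t
Oxide-by-oxide audit per the reported batch figures, against the basis in use (sum by sum, the targets are met given rounding of the digits):
  TiO2: 28.05·0.9902 = 27.78 t (target 27.78 t)
  ZrO2: 40.86·0.6748 = 27.57 t (target 27.58 t)
  K2O: 31.41·0.6795 = 21.34 t (target 21.34 t)
  SiO2: 40.86·0.3242 + 121.5·0.6337 = 90.24 t (target 90.22 t)
  MgO: 121.5·0.3166 + 31.93·0.9848 = 69.91 t (target 69.90 t)
  SrO: 18.71·0.7047 = 13.18 t (target 13.18 t)
Auditing the glass mass value: net batch after ignition = 250.0 t (summing oxide targets gives 250.0 t; stated basis 250.0 t — rounding explains the deltas).
Total batch = Σ batch = 272.5 t; LOI loss = Σ batch·LOI = 22.43 t; glass ÷ batch gives a yield of 91.77%.

Revised batch per 250.0 t enamel:
  Zircon: 40.86 t
  K2CO3: 31.41 t
  TiO2: 28.05 t
  Mg3Si4O10(OH)2: 121.5 t
  Strontium carbonate: 18.71 t
  Magnesia: 31.93 t
Total batch = 272.5 t; LOI loss = 22.43 t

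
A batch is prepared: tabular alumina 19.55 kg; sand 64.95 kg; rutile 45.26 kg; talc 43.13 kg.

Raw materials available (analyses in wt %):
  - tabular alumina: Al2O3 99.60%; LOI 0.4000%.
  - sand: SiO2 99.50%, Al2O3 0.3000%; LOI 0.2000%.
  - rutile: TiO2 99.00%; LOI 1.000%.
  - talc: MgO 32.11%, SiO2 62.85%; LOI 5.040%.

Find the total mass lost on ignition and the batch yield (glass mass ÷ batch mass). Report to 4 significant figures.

Mid-chain values are printed, with 4-significant-digit rounding, alongside each step — the working math keeps exact precision at every stage — each reported result is rounded just once; the derived quantities are re-derived in exact precision (the four compositions, net glass mass, ignition loss, totals, the yield) starting from the weights per 170.1 kg of glass, as set out in the problem or the answer.
Material-by-material LOI:
  tabular alumina: 19.55 × 0.004000 = 0.07820 kg
  sand: 64.95 × 0.002000 = 0.1299 kg
  rutile: 45.26 × 0.01000 = 0.4526 kg
  talc: 43.13 × 0.05040 = 2.174 kg
Total LOI = 2.834 kg
Glass = batch − LOI = 172.9 − 2.834 = 170.1 kg

LOI loss = 2.834 kg; glass = 170.1 kg; yield = 98.36%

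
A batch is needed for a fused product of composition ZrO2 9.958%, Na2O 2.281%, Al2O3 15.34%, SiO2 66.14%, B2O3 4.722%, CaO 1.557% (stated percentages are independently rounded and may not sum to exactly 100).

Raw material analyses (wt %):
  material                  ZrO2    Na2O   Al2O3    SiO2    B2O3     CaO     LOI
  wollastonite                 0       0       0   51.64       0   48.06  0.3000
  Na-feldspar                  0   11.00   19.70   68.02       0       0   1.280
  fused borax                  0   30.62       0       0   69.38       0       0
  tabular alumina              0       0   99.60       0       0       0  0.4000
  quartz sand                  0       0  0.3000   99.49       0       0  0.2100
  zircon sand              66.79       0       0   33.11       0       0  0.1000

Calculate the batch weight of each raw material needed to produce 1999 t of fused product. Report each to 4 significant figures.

All arithmetic carries full float precision at every stage; intermediates appear with 4-significant-figure rounding across the worked steps; every reported result receives exactly one rounding — the derived quantities, which include the totals, LOI, net glass mass, yield, the six compositions, are carried at full precision, as set out in question or answer, from the batch weights per 1999 t of glass.
The oxide mass targets at 1999 t fused product:
  ZrO2: 9.958% × 1999 = 199.1 t
  Na2O: 2.281% × 1999 = 45.60 t
  Al2O3: 15.34% × 1999 = 306.6 t
  SiO2: 66.14% × 1999 = 1322 t
  B2O3: 4.722% × 1999 = 94.39 t
  CaO: 1.557% × 1999 = 31.12 t
Sums-versus-targets review applying the batch weights above, for the quoted basis mass (target by target, the sums agree within answer rounding):
  ZrO2: 298.0·0.6679 = 199.0 t (target 199.1 t)
  Na2O: 35.80·0.1100 + 136.1·0.3062 = 45.61 t (target 45.60 t)
  Al2O3: 35.80·0.1970 + 297.3·0.9960 + 1172·0.003000 = 306.7 t (target 306.6 t)
  SiO2: 64.76·0.5164 + 35.80·0.6802 + 1172·0.9949 + 298.0·0.3311 = 1322 t (target 1322 t)
  B2O3: 136.1·0.6938 = 94.43 t (target 94.39 t)
  CaO: 64.76·0.4806 = 31.12 t (target 31.12 t)
Consistency of the glass mass: the batch minus its LOI: 1999 t (summing oxide targets gives 1999 t; basis as stated: 1999 t — gaps are rounding artifacts).
Whole-batch sum: Σ batch = 2004 t; LOI loss = Σ batch·LOI = 4.601 t; yield = glass ÷ total batch = 99.77%.

Batch per 1999 t fused product:
  wollastonite: 64.76 t
  Na-feldspar: 35.80 t
  fused borax: 136.1 t
  tabular alumina: 297.3 t
  quartz sand: 1172 t
  zircon sand: 298.0 t
Total batch = 2004 t; LOI loss = 4.601 t; yield = 99.77%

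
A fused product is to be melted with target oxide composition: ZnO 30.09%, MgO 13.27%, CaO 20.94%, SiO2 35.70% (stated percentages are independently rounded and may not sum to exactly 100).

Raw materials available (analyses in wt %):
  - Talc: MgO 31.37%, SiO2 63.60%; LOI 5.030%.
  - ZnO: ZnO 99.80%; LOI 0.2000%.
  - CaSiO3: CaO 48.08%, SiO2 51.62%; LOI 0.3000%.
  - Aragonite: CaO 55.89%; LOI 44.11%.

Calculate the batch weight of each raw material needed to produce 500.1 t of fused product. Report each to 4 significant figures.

Batch per 500.1 t fused product:
  Talc: 211.6 t
  ZnO: 150.8 t
  CaSiO3: 85.22 t
  Aragonite: 114.1 t
Total batch = 561.7 t; LOI loss = 61.53 t; yield = 89.05%

Mid-chain values are printed, rounded to 4 significant digits, across the worked steps; all internal work holds full float precision from first step to last; each reported figure is rounded just once — all derived quantities, which include net glass mass, the four compositions, ignition loss, the yield, totals, are carried at exact precision, as set out in the question or the answer, from the batch weights per 500.1 t of glass.
Oxide-by-oxide targets in 500.1 t fused product:
  ZnO: 30.09% × 500.1 = 150.5 t
  MgO: 13.27% × 500.1 = 66.36 t
  CaO: 20.94% × 500.1 = 104.7 t
  SiO2: 35.70% × 500.1 = 178.5 t
Sums-versus-targets review given the weights on record, on the stated basis (every target is met by its sum net of answer rounding effects):
  ZnO: 150.8·0.9980 = 150.5 t (target 150.5 t)
  MgO: 211.6·0.3137 = 66.38 t (target 66.36 t)
  CaO: 85.22·0.4808 + 114.1·0.5589 = 104.7 t (target 104.7 t)
  SiO2: 211.6·0.6360 + 85.22·0.5162 = 178.6 t (target 178.5 t)
The glass-mass cross-check: total charge less LOI = 500.2 t (targets for the oxides total 500.1 t; stated basis 500.1 t — gaps are rounding artifacts).
Batch total: Σ batch = 561.7 t; LOI removed, Σ of batch·LOI: 61.53 t; yield: glass divided by total = 89.05%.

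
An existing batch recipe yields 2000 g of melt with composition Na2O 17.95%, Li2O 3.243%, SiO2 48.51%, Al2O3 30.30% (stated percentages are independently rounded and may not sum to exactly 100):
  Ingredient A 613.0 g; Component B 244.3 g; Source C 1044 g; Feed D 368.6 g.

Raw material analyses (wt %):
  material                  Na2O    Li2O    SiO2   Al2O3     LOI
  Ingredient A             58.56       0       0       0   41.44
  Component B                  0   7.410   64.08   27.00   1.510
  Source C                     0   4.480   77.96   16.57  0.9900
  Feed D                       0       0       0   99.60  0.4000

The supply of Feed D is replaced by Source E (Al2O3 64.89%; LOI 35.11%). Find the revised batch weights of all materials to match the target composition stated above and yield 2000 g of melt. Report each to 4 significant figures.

Revised batch per 2000 g melt:
  Ingredient A: 613.0 g
  Component B: 244.3 g
  Source C: 1044 g
  Source E: 565.7 g
Total batch = 2467 g; LOI loss = 466.7 g

The working math runs at exact precision through the solve. Values along the way are printed (rounded to 4 significant digits) between the steps. A single rounding finalizes each reported value; all derived quantities are recomputed at exact precision (ignition loss, the four compositions, yield, totals, glass mass) starting from the weights at 2000 g of glass as quoted within problem or answer.
Oxide-by-oxide targets in 2000 g melt:
  Na2O: 17.95% × 2000 = 359.0 g
  Li2O: 3.243% × 2000 = 64.86 g
  SiO2: 48.51% × 2000 = 970.2 g
  Al2O3: 30.30% × 2000 = 606.0 g
Checking each oxide sum from the weights as reported, under the basis named above (summed amounts equal target values once rounding is allowed for):
  Na2O: 613.0·0.5856 = 359.0 g (target 359.0 g)
  Li2O: 244.3·0.07410 + 1044·0.04480 = 64.87 g (target 64.86 g)
  SiO2: 244.3·0.6408 + 1044·0.7796 = 970.4 g (target 970.2 g)
  Al2O3: 244.3·0.2700 + 1044·0.1657 + 565.7·0.6489 = 606.0 g (target 606.0 g)
Glass mass check: the batch minus its LOI: 2000 g (oxide target masses add up to 2000 g; basis as stated: 2000 g — gaps are rounding artifacts).
Batch grand total — Σ batch = 2467 g; LOI removed, Σ of batch·LOI: 466.7 g; glass ÷ batch gives a yield of 81.08%.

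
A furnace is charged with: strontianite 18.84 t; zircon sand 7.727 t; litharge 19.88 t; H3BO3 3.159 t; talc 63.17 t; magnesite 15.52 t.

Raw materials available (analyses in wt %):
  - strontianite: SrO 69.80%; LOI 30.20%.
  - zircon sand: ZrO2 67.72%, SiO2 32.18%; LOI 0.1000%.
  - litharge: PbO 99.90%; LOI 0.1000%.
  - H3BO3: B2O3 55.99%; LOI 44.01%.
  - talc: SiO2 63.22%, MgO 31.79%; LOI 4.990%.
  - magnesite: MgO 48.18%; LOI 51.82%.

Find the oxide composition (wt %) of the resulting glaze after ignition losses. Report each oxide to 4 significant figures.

Mid-chain values are shown (rounded to four significant figures) as written. Every computation keeps full precision through the solve — each reported result sees exactly one rounding — the derived quantities, including six oxide percentages, glass mass, ignition loss, totals, yield, are re-derived starting from the weights on 110.0 t of glass at full float precision as they appear in the question or the answer.
Mass of each oxide from the mix:
  PbO: 19.88·0.9990 = 19.86 t
  B2O3: 3.159·0.5599 = 1.769 t
  ZrO2: 7.727·0.6772 = 5.233 t
  SiO2: 7.727·0.3218 + 63.17·0.6322 = 42.42 t
  SrO: 18.84·0.6980 = 13.15 t
  MgO: 63.17·0.3179 + 15.52·0.4818 = 27.56 t
LOI: 18.84·0.3020 + 7.727·0.001000 + 19.88·0.001000 + 3.159·0.4401 + 63.17·0.04990 + 15.52·0.5182 = 18.30 t
batch − LOI leaves glass = 128.3 − 18.30 = 110.0 t (consistent with Σ oxide mass)
each wt % is 100 × oxide ÷ glass

Glass mass = 110.0 t (batch 128.3 − LOI 18.30).
Composition: PbO 18.06%, B2O3 1.608%, ZrO2 4.757%, SiO2 38.57%, SrO 11.96%, MgO 25.06%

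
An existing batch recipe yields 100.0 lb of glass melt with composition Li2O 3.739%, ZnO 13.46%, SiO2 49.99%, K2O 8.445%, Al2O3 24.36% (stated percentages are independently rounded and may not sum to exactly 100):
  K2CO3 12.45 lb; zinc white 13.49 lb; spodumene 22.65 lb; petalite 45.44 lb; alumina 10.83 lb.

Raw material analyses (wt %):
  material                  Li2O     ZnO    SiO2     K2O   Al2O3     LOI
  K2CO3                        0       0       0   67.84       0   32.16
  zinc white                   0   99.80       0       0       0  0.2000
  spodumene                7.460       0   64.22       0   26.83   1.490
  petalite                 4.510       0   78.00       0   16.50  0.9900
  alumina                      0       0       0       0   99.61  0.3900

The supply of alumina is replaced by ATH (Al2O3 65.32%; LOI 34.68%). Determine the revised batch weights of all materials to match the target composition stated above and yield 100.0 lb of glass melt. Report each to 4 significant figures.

Mid-chain values are printed (rounded to four significant figures) when written out; every computation carries full precision at each step — exactly one rounding goes into each reported result. All derived quantities, including the five compositions, the yield, net glass mass, LOI, totals, are recomputed starting from the weights on 100.0 lb of glass in full precision exactly as shown in the problem or the answer.
Target masses of each oxide per 100.0 lb glass melt:
  Li2O: 3.739% × 100.0 = 3.739 lb
  ZnO: 13.46% × 100.0 = 13.46 lb
  SiO2: 49.99% × 100.0 = 49.99 lb
  K2O: 8.445% × 100.0 = 8.445 lb
  Al2O3: 24.36% × 100.0 = 24.36 lb
Mass-balance tally per oxide given the weights on record, for the quoted basis mass (each sum matches its target mass inside rounding margins):
  Li2O: 22.65·0.07460 + 45.44·0.04510 = 3.739 lb (target 3.739 lb)
  ZnO: 13.49·0.9980 = 13.46 lb (target 13.46 lb)
  SiO2: 22.65·0.6422 + 45.44·0.7800 = 49.99 lb (target 49.99 lb)
  K2O: 12.45·0.6784 = 8.446 lb (target 8.445 lb)
  Al2O3: 22.65·0.2683 + 45.44·0.1650 + 16.51·0.6532 = 24.36 lb (target 24.36 lb)
Auditing the glass mass value: total batch − LOI = 100.0 lb (summing oxide targets gives 99.99 lb; the stated basis being 100.0 lb — differing by rounding only).
Batch grand total — Σ batch = 110.5 lb; loss to ignition Σ batch·LOI = 10.54 lb; the yield ratio, glass ÷ batch: 90.46%.

Revised batch per 100.0 lb glass melt:
  K2CO3: 12.45 lb
  zinc white: 13.49 lb
  spodumene: 22.65 lb
  petalite: 45.44 lb
  ATH: 16.51 lb
Total batch = 110.5 lb; LOI loss = 10.54 lb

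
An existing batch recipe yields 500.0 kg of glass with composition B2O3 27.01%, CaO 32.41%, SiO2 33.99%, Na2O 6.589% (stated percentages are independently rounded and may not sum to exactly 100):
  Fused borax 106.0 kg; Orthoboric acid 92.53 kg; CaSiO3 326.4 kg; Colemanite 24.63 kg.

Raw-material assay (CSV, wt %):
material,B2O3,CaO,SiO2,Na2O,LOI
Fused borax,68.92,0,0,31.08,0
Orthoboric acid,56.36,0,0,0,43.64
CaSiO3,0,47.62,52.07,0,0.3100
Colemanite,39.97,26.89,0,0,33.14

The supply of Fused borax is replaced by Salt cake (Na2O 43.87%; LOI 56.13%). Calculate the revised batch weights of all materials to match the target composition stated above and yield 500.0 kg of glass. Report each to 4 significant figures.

Each numeric step holds full float precision in every operation; the intermediate values are rounded off to 4 significant figures when displayed; a single rounding finalizes every reported value; the derived quantities (the yield, four oxide percentages, glass mass, ignition loss, the totals) are rebuilt using the weight values for 500.0 kg of glass at exact precision as quoted within the question or the answer.
Target masses of each oxide per 500.0 kg glass:
  B2O3: 27.01% × 500.0 = 135.0 kg
  CaO: 32.41% × 500.0 = 162.0 kg
  SiO2: 33.99% × 500.0 = 170.0 kg
  Na2O: 6.589% × 500.0 = 32.94 kg
Sums-versus-targets review on the weights just shown, for the quoted basis mass (sums match the target masses given rounding of the digits):
  B2O3: 222.1·0.5636 + 24.63·0.3997 = 135.0 kg (target 135.0 kg)
  CaO: 326.4·0.4762 + 24.63·0.2689 = 162.1 kg (target 162.0 kg)
  SiO2: 326.4·0.5207 = 170.0 kg (target 170.0 kg)
  Na2O: 75.10·0.4387 = 32.95 kg (target 32.94 kg)
Mass balance on the glass: the batch minus its LOI: 500.0 kg (per-oxide target masses sum to 500.0 kg; versus the stated basis of 500.0 kg — a pure rounding effect).
Total batch = Σ batch = 648.2 kg; LOI loss = Σ batch·LOI = 148.3 kg; as yield: glass ÷ batch → 77.13%.

Revised batch per 500.0 kg glass:
  Salt cake: 75.10 kg
  Orthoboric acid: 222.1 kg
  CaSiO3: 326.4 kg
  Colemanite: 24.63 kg
Total batch = 648.2 kg; LOI loss = 148.3 kg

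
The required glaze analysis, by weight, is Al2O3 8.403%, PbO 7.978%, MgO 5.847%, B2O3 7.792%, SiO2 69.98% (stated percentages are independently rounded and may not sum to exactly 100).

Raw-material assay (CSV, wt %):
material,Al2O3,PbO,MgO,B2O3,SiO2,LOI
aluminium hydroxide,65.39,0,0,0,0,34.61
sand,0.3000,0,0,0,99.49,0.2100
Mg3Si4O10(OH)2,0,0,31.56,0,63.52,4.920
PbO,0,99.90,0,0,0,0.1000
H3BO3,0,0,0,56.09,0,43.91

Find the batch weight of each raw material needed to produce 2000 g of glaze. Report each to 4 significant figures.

Batch per 2000 g glaze:
  aluminium hydroxide: 251.6 g
  sand: 1170 g
  Mg3Si4O10(OH)2: 370.5 g
  PbO: 159.7 g
  H3BO3: 277.8 g
Total batch = 2230 g; LOI loss = 229.9 g; yield = 89.69%

The intermediate values appear (rounded to 4 significant digits) across the worked steps — every computation keeps full float precision end to end; each reported figure is rounded exactly once — all derived quantities, including the totals, LOI, the yield, net glass mass, five oxide percentages, are computed using the weight values per 2000 g of glass in exact precision exactly as printed in the problem or the answer.
Target masses of each oxide per 2000 g glaze:
  Al2O3: 8.403% × 2000 = 168.1 g
  PbO: 7.978% × 2000 = 159.6 g
  MgO: 5.847% × 2000 = 116.9 g
  B2O3: 7.792% × 2000 = 155.8 g
  SiO2: 69.98% × 2000 = 1400 g
Oxide-by-oxide audit applying the batch weights above, at the basis given (summed amounts equal target values up to rounding of the answer):
  Al2O3: 251.6·0.6539 + 1170·0.003000 = 168.0 g (target 168.1 g)
  PbO: 159.7·0.9990 = 159.5 g (target 159.6 g)
  MgO: 370.5·0.3156 = 116.9 g (target 116.9 g)
  B2O3: 277.8·0.5609 = 155.8 g (target 155.8 g)
  SiO2: 1170·0.9949 + 370.5·0.6352 = 1399 g (target 1400 g)
Glass-mass sanity pass: batch total minus LOI = 2000 g (per-oxide target masses sum to 2000 g; the stated basis being 2000 g — differing by rounding only).
Summing the batch: Σ batch = 2230 g; the LOI term Σ batch·LOI equals 229.9 g; yield: glass divided by total = 89.69%.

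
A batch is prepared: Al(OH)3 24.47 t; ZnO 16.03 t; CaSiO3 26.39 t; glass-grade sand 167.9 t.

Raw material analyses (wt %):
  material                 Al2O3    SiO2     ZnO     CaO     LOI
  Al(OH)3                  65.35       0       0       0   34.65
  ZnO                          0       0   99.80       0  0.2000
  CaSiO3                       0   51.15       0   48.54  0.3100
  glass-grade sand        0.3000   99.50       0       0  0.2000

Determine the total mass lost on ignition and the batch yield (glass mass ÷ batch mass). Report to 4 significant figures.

LOI loss = 8.929 t; glass = 225.9 t; yield = 96.20%

In-progress results are shown, with 4-significant-figure rounding, at each printed step. The whole derivation runs at full precision at all times — each reported number takes a single rounding. All derived quantities (four oxide percentages, LOI, yield, totals, net glass mass) are re-derived from the batch weights at 225.9 t of glass in exact precision, precisely as stated by question or answer.
Material-by-material LOI:
  Al(OH)3: 24.47 × 0.3465 = 8.479 t
  ZnO: 16.03 × 0.002000 = 0.03206 t
  CaSiO3: 26.39 × 0.003100 = 0.08181 t
  glass-grade sand: 167.9 × 0.002000 = 0.3358 t
Total LOI = 8.929 t
Glass = batch − LOI = 234.8 − 8.929 = 225.9 t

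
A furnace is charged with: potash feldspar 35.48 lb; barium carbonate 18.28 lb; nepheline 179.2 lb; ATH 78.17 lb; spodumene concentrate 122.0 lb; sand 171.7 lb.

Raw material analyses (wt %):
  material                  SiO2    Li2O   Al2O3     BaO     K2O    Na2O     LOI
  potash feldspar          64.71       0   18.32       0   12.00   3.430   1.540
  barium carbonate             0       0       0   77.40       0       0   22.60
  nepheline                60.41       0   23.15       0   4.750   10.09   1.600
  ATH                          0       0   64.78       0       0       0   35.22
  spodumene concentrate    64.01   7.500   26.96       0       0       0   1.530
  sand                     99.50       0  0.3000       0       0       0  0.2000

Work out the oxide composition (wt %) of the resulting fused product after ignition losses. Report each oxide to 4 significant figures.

Glass mass = 567.5 lb (batch 604.8 − LOI 37.29).
Composition: SiO2 66.98%, Li2O 1.612%, Al2O3 23.26%, BaO 2.493%, K2O 2.250%, Na2O 3.400%

The intermediate values appear with 4-significant-figure rounding when written out — each numeric step carries full precision at each step. Every reported figure receives exactly one rounding — derived quantities are carried at full precision (yield, net glass mass, ignition loss, six oxide percentages, the totals) from the batch weights on 567.5 lb of glass, exactly as printed in question or answer.
Oxide masses out of the charge:
  SiO2: 35.48·0.6471 + 179.2·0.6041 + 122.0·0.6401 + 171.7·0.9950 = 380.1 lb
  Li2O: 122.0·0.07500 = 9.150 lb
  Al2O3: 35.48·0.1832 + 179.2·0.2315 + 78.17·0.6478 + 122.0·0.2696 + 171.7·0.003000 = 132.0 lb
  BaO: 18.28·0.7740 = 14.15 lb
  K2O: 35.48·0.1200 + 179.2·0.04750 = 12.77 lb
  Na2O: 35.48·0.03430 + 179.2·0.1009 = 19.30 lb
LOI: 35.48·0.01540 + 18.28·0.2260 + 179.2·0.01600 + 78.17·0.3522 + 122.0·0.01530 + 171.7·0.002000 = 37.29 lb
Net of LOI, the glass mass = 604.8 − 37.29 = 567.5 lb (= the summed oxide contributions)
percent share: oxide ÷ glass, ×100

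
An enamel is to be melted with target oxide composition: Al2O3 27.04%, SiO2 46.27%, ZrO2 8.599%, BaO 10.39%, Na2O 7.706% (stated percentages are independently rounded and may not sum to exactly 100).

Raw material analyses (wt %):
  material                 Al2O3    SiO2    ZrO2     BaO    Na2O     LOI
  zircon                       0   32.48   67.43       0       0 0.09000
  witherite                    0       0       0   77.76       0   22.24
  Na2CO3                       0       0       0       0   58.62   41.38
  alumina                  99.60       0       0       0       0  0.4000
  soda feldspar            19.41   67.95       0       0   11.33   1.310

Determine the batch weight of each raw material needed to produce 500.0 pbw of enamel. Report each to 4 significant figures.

Batch per 500.0 pbw enamel:
  zircon: 63.76 pbw
  witherite: 66.81 pbw
  Na2CO3: 5.813 pbw
  alumina: 75.33 pbw
  soda feldspar: 310.0 pbw
Total batch = 521.7 pbw; LOI loss = 21.68 pbw; yield = 95.84%

All internal work runs at full float precision through every step. Values along the way are shown with 4-significant-figure rounding in the printout; every reported number carries a single rounding — all derived quantities, including the totals, the yield, glass mass, the five compositions, LOI, are recomputed using the weight values per 500.0 pbw of glass at full precision precisely as stated by either problem or answer.
Target masses of each oxide per 500.0 pbw enamel:
  Al2O3: 27.04% × 500.0 = 135.2 pbw
  SiO2: 46.27% × 500.0 = 231.4 pbw
  ZrO2: 8.599% × 500.0 = 43.00 pbw
  BaO: 10.39% × 500.0 = 51.95 pbw
  Na2O: 7.706% × 500.0 = 38.53 pbw
Mass-balance tally per oxide from the weights as reported, against the basis in use (sums match the target masses exact up to rounding of places):
  Al2O3: 75.33·0.9960 + 310.0·0.1941 = 135.2 pbw (target 135.2 pbw)
  SiO2: 63.76·0.3248 + 310.0·0.6795 = 231.4 pbw (target 231.4 pbw)
  ZrO2: 63.76·0.6743 = 42.99 pbw (target 43.00 pbw)
  BaO: 66.81·0.7776 = 51.95 pbw (target 51.95 pbw)
  Na2O: 5.813·0.5862 + 310.0·0.1133 = 38.53 pbw (target 38.53 pbw)
Mass balance on the glass: total batch − LOI = 500.0 pbw (targets for the oxides total 500.0 pbw; with the basis standing at 500.0 pbw — gaps are rounding artifacts).
Total batch = Σ batch = 521.7 pbw; Σ batch·LOI gives LOI loss = 21.68 pbw; glass ÷ batch gives a yield of 95.84%.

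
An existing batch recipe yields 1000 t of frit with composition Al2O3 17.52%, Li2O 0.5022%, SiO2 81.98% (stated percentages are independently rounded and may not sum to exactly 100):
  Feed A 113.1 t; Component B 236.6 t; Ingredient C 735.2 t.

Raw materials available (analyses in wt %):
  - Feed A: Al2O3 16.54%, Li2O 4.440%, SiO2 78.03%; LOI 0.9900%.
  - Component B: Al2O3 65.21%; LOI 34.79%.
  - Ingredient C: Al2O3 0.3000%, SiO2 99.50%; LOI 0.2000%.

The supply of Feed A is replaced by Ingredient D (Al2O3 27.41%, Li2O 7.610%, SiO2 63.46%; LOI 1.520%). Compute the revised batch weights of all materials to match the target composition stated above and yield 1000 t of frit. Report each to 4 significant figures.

Revised batch per 1000 t frit:
  Ingredient D: 65.99 t
  Component B: 237.3 t
  Ingredient C: 781.8 t
Total batch = 1085 t; LOI loss = 85.12 t

The intermediate values are displayed with 4-significant-figure rounding at each printed step; every computation maintains exact precision at every stage; every reported figure undergoes a single rounding — derived quantities (ignition loss, the yield, glass mass, the totals, three oxide percentages) are carried starting from the weights per 1000 t of glass at full precision exactly as printed in the problem or the answer.
Per-oxide target masses for 1000 t frit:
  Al2O3: 17.52% × 1000 = 175.2 t
  Li2O: 0.5022% × 1000 = 5.022 t
  SiO2: 81.98% × 1000 = 819.8 t
Mass-balance tally per oxide with the batch weights as given, relative to the basis at hand (sum by sum, the targets are met within answer rounding):
  Al2O3: 65.99·0.2741 + 237.3·0.6521 + 781.8·0.003000 = 175.2 t (target 175.2 t)
  Li2O: 65.99·0.07610 = 5.022 t (target 5.022 t)
  SiO2: 65.99·0.6346 + 781.8·0.9950 = 819.8 t (target 819.8 t)
Glass mass check: net batch after ignition = 1000 t (the targets, summed, come to 1000 t; the stated basis being 1000 t — any gap is answer rounding).
Total batch = Σ batch = 1085 t; ignition loss, Σ(batch × LOI) = 85.12 t; the yield ratio, glass ÷ batch: 92.16%.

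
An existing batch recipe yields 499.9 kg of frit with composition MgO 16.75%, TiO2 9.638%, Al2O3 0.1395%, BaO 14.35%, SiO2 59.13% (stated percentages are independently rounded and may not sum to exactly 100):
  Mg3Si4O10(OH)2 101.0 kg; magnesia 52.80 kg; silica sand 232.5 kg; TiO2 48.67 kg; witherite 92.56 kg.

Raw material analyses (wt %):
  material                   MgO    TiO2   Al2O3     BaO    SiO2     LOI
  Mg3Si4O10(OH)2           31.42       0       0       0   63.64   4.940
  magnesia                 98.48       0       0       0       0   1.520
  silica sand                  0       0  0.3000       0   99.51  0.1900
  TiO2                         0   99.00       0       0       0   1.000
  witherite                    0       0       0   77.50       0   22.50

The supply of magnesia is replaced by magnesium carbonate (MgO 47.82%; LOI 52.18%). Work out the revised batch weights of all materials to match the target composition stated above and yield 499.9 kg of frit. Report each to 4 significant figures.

Each numeric step keeps full precision in every operation; intermediates appear, with 4-significant-figure rounding, at each printed step — every reported result sees exactly one rounding. Derived quantities (glass mass, ignition loss, the five compositions, totals, the yield) are computed at exact precision from the batch weights on 499.9 kg of glass, precisely as stated by the question or the answer.
Oxide-by-oxide targets in 499.9 kg frit:
  MgO: 16.75% × 499.9 = 83.73 kg
  TiO2: 9.638% × 499.9 = 48.18 kg
  Al2O3: 0.1395% × 499.9 = 0.6974 kg
  BaO: 14.35% × 499.9 = 71.74 kg
  SiO2: 59.13% × 499.9 = 295.6 kg
Mass-balance tally per oxide on the weights just shown, at the basis given (target by target, the sums agree once rounding is allowed for):
  MgO: 101.0·0.3142 + 108.7·0.4782 = 83.71 kg (target 83.73 kg)
  TiO2: 48.67·0.9900 = 48.18 kg (target 48.18 kg)
  Al2O3: 232.5·0.003000 = 0.6975 kg (target 0.6974 kg)
  BaO: 92.56·0.7750 = 71.73 kg (target 71.74 kg)
  SiO2: 101.0·0.6364 + 232.5·0.9951 = 295.6 kg (target 295.6 kg)
Glass mass check: whole batch net of LOI = 500.0 kg (the targets, summed, come to 499.9 kg; versus the stated basis of 499.9 kg — gaps are rounding artifacts).
Summing the batch: Σ batch = 583.4 kg; loss to ignition Σ batch·LOI = 83.46 kg; as yield: glass ÷ batch → 85.69%.

Revised batch per 499.9 kg frit:
  Mg3Si4O10(OH)2: 101.0 kg
  magnesium carbonate: 108.7 kg
  silica sand: 232.5 kg
  TiO2: 48.67 kg
  witherite: 92.56 kg
Total batch = 583.4 kg; LOI loss = 83.46 kg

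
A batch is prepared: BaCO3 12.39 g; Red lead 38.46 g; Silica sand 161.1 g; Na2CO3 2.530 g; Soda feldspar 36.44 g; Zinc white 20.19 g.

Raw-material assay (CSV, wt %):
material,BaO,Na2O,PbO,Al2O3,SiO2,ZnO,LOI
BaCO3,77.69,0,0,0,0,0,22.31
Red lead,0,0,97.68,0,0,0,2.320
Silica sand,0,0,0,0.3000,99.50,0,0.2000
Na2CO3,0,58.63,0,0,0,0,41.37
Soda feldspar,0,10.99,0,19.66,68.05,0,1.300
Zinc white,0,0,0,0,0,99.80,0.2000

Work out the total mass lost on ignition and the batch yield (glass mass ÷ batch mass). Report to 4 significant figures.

LOI loss = 5.539 g; glass = 265.6 g; yield = 97.96%

The whole derivation runs at full float precision all the way through. The intermediate values are shown with 4-significant-digit rounding at each printed step; a single rounding yields each reported value. The derived quantities (LOI, totals, glass mass, yield, six oxide percentages) are re-derived starting from the weights for 265.6 g of glass in full float precision exactly as printed in question or answer.
Ignition loss by material:
  BaCO3: 12.39 × 0.2231 = 2.764 g
  Red lead: 38.46 × 0.02320 = 0.8923 g
  Silica sand: 161.1 × 0.002000 = 0.3222 g
  Na2CO3: 2.530 × 0.4137 = 1.047 g
  Soda feldspar: 36.44 × 0.01300 = 0.4737 g
  Zinc white: 20.19 × 0.002000 = 0.04038 g
Total LOI = 5.539 g
Glass = batch − LOI = 271.1 − 5.539 = 265.6 g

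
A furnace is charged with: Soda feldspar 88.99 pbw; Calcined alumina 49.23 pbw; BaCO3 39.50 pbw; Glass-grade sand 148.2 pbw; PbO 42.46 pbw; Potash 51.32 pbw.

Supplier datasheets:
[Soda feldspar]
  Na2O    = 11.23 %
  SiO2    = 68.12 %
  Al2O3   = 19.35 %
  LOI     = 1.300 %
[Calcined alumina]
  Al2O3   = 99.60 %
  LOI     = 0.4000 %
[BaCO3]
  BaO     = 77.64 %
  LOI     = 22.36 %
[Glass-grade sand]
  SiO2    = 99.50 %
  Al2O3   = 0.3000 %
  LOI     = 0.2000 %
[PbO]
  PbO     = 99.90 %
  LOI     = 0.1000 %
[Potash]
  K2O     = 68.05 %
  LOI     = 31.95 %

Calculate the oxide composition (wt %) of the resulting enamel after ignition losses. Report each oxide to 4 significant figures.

Glass mass = 392.8 pbw (batch 419.7 − LOI 26.92).
Composition: K2O 8.891%, BaO 7.808%, Na2O 2.544%, PbO 10.80%, SiO2 52.98%, Al2O3 16.98%

In-progress results are shown rounded to 4 significant figures across the worked steps — every computation holds exact precision in every operation — every reported value undergoes a single rounding; the derived quantities (ignition loss, the totals, the six compositions, the yield, glass mass) are recomputed at full precision from the weighed amounts on 392.8 pbw of glass, as set out in the question or the answer.
What the batch supplies per oxide:
  K2O: 51.32·0.6805 = 34.92 pbw
  BaO: 39.50·0.7764 = 30.67 pbw
  Na2O: 88.99·0.1123 = 9.994 pbw
  PbO: 42.46·0.9990 = 42.42 pbw
  SiO2: 88.99·0.6812 + 148.2·0.9950 = 208.1 pbw
  Al2O3: 88.99·0.1935 + 49.23·0.9960 + 148.2·0.003000 = 66.70 pbw
LOI: 88.99·0.01300 + 49.23·0.004000 + 39.50·0.2236 + 148.2·0.002000 + 42.46·0.001000 + 51.32·0.3195 = 26.92 pbw
Resulting glass, batch − LOI: 419.7 − 26.92 = 392.8 pbw (equal to the oxide-mass sum)
percent share: oxide ÷ glass, ×100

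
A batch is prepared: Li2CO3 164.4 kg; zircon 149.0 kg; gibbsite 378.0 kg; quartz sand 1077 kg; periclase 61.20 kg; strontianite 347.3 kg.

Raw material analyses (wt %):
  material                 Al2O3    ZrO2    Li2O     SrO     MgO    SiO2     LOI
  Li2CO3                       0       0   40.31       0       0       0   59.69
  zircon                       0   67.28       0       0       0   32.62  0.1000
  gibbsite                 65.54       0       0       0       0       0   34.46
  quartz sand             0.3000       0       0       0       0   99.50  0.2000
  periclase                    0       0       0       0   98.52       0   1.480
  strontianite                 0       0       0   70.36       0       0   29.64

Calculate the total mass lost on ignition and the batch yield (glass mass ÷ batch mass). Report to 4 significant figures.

In-progress results are shown rounded to 4 significant figures. Full float precision is carried throughout; each reported figure is rounded just once — all derived quantities, including yield, the totals, the six compositions, net glass mass, LOI, are re-derived using the weight values per 1842 kg of glass in exact precision, as quoted within the problem or answer text.
Each material's LOI contribution:
  Li2CO3: 164.4 × 0.5969 = 98.13 kg
  zircon: 149.0 × 0.001000 = 0.1490 kg
  gibbsite: 378.0 × 0.3446 = 130.3 kg
  quartz sand: 1077 × 0.002000 = 2.154 kg
  periclase: 61.20 × 0.01480 = 0.9058 kg
  strontianite: 347.3 × 0.2964 = 102.9 kg
Total LOI = 334.5 kg
Glass = batch − LOI = 2177 − 334.5 = 1842 kg

LOI loss = 334.5 kg; glass = 1842 kg; yield = 84.63%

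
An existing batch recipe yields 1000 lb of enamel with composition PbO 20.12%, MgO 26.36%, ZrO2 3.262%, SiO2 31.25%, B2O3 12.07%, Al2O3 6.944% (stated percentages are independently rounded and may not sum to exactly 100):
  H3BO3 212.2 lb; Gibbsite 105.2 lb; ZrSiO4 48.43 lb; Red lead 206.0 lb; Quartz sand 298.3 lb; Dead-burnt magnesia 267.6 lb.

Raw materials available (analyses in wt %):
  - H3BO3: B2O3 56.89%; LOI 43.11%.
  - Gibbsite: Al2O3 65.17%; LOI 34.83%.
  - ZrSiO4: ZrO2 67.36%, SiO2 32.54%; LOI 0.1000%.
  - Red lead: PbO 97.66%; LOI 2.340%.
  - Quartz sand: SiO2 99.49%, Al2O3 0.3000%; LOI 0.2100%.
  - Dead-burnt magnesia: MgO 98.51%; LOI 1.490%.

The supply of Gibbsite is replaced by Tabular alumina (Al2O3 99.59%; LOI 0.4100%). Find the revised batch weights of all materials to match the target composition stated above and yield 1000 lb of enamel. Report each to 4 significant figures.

The intermediate values are displayed, with 4-significant-figure rounding, alongside each step — the working math runs at exact precision through the solve. Exactly one rounding is applied to every reported result. All derived quantities (net glass mass, the six compositions, the yield, totals, ignition loss) are rebuilt at full precision from the batch weights per 1000 lb of glass, exactly as shown in either problem or answer.
Oxide mass targets, per 1000 lb enamel:
  PbO: 20.12% × 1000 = 201.2 lb
  MgO: 26.36% × 1000 = 263.6 lb
  ZrO2: 3.262% × 1000 = 32.62 lb
  SiO2: 31.25% × 1000 = 312.5 lb
  B2O3: 12.07% × 1000 = 120.7 lb
  Al2O3: 6.944% × 1000 = 69.44 lb
Per-oxide balance check using the reported weights, for the quoted basis mass (sum by sum, the targets are met up to rounding of the answer):
  PbO: 206.0·0.9766 = 201.2 lb (target 201.2 lb)
  MgO: 267.6·0.9851 = 263.6 lb (target 263.6 lb)
  ZrO2: 48.43·0.6736 = 32.62 lb (target 32.62 lb)
  SiO2: 48.43·0.3254 + 298.3·0.9949 = 312.5 lb (target 312.5 lb)
  B2O3: 212.2·0.5689 = 120.7 lb (target 120.7 lb)
  Al2O3: 68.83·0.9959 + 298.3·0.003000 = 69.44 lb (target 69.44 lb)
Mass balance on the glass: whole batch net of LOI = 1000 lb (per-oxide target masses sum to 1000 lb; with the basis standing at 1000 lb — a pure rounding effect).
Adding the batch up: Σ batch = 1101 lb; LOI removed, Σ of batch·LOI: 101.2 lb; yield: glass divided by total = 90.81%.

Revised batch per 1000 lb enamel:
  H3BO3: 212.2 lb
  Tabular alumina: 68.83 lb
  ZrSiO4: 48.43 lb
  Red lead: 206.0 lb
  Quartz sand: 298.3 lb
  Dead-burnt magnesia: 267.6 lb
Total batch = 1101 lb; LOI loss = 101.2 lb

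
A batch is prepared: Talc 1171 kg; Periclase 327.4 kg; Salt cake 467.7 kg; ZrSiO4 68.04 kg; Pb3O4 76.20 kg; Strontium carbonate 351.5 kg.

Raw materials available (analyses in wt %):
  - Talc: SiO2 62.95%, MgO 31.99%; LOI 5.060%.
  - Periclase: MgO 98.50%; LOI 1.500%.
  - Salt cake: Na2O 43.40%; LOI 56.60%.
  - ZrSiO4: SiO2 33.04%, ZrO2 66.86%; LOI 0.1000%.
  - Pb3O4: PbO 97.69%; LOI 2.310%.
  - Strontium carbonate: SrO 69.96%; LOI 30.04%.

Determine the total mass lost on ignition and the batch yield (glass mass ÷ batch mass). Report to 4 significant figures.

LOI loss = 436.3 kg; glass = 2026 kg; yield = 82.28%

Mid-chain values are shown with 4-significant-figure rounding across the worked steps. All internal work holds full precision through every step; each reported result is rounded a single time — the derived quantities, including net glass mass, ignition loss, the six compositions, totals, the yield, are recomputed from the weighed amounts for 2026 kg of glass in full precision as written in the problem or answer text.
Material-by-material LOI:
  Talc: 1171 × 0.05060 = 59.25 kg
  Periclase: 327.4 × 0.01500 = 4.911 kg
  Salt cake: 467.7 × 0.5660 = 264.7 kg
  ZrSiO4: 68.04 × 0.001000 = 0.06804 kg
  Pb3O4: 76.20 × 0.02310 = 1.760 kg
  Strontium carbonate: 351.5 × 0.3004 = 105.6 kg
Total LOI = 436.3 kg
Glass = batch − LOI = 2462 − 436.3 = 2026 kg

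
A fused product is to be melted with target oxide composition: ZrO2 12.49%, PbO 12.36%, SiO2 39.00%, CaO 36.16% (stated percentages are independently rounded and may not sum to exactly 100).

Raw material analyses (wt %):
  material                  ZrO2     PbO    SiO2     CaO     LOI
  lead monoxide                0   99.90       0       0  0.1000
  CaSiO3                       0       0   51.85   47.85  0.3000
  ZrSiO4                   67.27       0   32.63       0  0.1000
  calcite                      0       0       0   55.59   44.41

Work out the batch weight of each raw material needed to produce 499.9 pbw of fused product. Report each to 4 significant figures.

Batch per 499.9 pbw fused product:
  lead monoxide: 61.85 pbw
  CaSiO3: 317.6 pbw
  ZrSiO4: 92.82 pbw
  calcite: 51.79 pbw
Total batch = 524.1 pbw; LOI loss = 24.11 pbw; yield = 95.40%

The working math runs at exact precision through every step — values along the way appear, rounded to 4 significant figures, at each printed step — each reported value takes exactly one rounding; all derived quantities, which include glass mass, yield, totals, the four compositions, ignition loss, are rebuilt in exact precision, as they appear in question or answer, from the batch weights per 499.9 pbw of glass.
Target oxide masses per 499.9 pbw fused product:
  ZrO2: 12.49% × 499.9 = 62.44 pbw
  PbO: 12.36% × 499.9 = 61.79 pbw
  SiO2: 39.00% × 499.9 = 195.0 pbw
  CaO: 36.16% × 499.9 = 180.8 pbw
Balance tally, oxide-wise, given the weights on record, under the basis named above (sum by sum, the targets are met inside rounding margins):
  ZrO2: 92.82·0.6727 = 62.44 pbw (target 62.44 pbw)
  PbO: 61.85·0.9990 = 61.79 pbw (target 61.79 pbw)
  SiO2: 317.6·0.5185 + 92.82·0.3263 = 195.0 pbw (target 195.0 pbw)
  CaO: 317.6·0.4785 + 51.79·0.5559 = 180.8 pbw (target 180.8 pbw)
Mass balance on the glass: batch total minus LOI = 500.0 pbw (summing oxide targets gives 499.9 pbw; the stated basis being 499.9 pbw — gaps are rounding artifacts).
Adding the batch up: Σ batch = 524.1 pbw; ignition loss, Σ(batch × LOI) = 24.11 pbw; yield = glass ÷ total batch = 95.40%.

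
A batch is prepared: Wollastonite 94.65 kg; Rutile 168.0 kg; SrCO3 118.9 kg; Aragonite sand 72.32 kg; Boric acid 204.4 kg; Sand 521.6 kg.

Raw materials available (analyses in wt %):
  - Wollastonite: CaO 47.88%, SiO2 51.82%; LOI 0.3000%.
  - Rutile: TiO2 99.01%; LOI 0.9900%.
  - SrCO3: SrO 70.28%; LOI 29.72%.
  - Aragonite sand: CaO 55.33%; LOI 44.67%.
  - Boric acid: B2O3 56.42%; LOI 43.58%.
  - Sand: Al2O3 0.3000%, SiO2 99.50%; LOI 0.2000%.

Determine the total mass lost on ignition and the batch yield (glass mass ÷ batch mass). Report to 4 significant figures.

Mid-chain values appear (rounded to 4 significant digits) on the page — all arithmetic holds full float precision through every step. Every reported result undergoes a single rounding. The derived quantities are re-derived in full float precision (net glass mass, yield, the six compositions, totals, ignition loss) starting from the weights on 1020 kg of glass as quoted within the question or the answer.
Ignition loss by material:
  Wollastonite: 94.65 × 0.003000 = 0.2840 kg
  Rutile: 168.0 × 0.009900 = 1.663 kg
  SrCO3: 118.9 × 0.2972 = 35.34 kg
  Aragonite sand: 72.32 × 0.4467 = 32.31 kg
  Boric acid: 204.4 × 0.4358 = 89.08 kg
  Sand: 521.6 × 0.002000 = 1.043 kg
Total LOI = 159.7 kg
Glass = batch − LOI = 1180 − 159.7 = 1020 kg

LOI loss = 159.7 kg; glass = 1020 kg; yield = 86.46%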